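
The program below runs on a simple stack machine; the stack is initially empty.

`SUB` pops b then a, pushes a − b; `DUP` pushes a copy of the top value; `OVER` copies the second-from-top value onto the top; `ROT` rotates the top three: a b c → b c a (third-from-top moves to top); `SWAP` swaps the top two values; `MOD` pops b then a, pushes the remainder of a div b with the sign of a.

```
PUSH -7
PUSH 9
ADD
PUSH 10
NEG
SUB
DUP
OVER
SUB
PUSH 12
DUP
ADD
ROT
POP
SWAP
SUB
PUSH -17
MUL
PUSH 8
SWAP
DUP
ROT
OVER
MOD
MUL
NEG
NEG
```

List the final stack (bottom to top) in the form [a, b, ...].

PUSH -7  : [-7]
PUSH 9   : [-7, 9]
ADD      : [2]
PUSH 10  : [2, 10]
NEG      : [2, -10]
SUB      : [12]
DUP      : [12, 12]
OVER     : [12, 12, 12]
SUB      : [12, 0]
PUSH 12  : [12, 0, 12]
DUP      : [12, 0, 12, 12]
ADD      : [12, 0, 24]
ROT      : [0, 24, 12]
POP      : [0, 24]
SWAP     : [24, 0]
SUB      : [24]
PUSH -17 : [24, -17]
MUL      : [-408]
PUSH 8   : [-408, 8]
SWAP     : [8, -408]
DUP      : [8, -408, -408]
ROT      : [-408, -408, 8]
OVER     : [-408, -408, 8, -408]
MOD      : [-408, -408, 8]
MUL      : [-408, -3264]
NEG      : [-408, 3264]
NEG      : [-408, -3264]

[-408, -3264]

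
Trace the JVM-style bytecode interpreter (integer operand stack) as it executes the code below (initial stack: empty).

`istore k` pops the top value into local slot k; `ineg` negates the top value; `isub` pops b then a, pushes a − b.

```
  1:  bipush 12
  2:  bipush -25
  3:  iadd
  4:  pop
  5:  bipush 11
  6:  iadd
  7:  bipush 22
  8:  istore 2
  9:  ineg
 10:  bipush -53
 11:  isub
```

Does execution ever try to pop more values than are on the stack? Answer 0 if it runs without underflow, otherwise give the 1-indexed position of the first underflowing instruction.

bipush 12   [12]
bipush -25  [12, -25]
iadd        [-13]
pop         []
bipush 11   [11]
iadd  — needs 2 operands, stack has 1 → underflow

6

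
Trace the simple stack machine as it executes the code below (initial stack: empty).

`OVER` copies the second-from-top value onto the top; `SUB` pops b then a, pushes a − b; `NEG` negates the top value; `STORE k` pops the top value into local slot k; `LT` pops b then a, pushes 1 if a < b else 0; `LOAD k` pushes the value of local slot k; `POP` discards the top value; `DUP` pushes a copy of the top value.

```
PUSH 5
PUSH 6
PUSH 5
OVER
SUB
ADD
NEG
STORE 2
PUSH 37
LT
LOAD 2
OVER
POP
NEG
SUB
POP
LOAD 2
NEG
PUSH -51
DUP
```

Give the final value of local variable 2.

PUSH 5   -> [5]
PUSH 6   -> [5, 6]
PUSH 5   -> [5, 6, 5]
OVER     -> [5, 6, 5, 6]
SUB      -> [5, 6, -1]
ADD      -> [5, 5]
NEG      -> [5, -5]
STORE 2  -> [5]
PUSH 37  -> [5, 37]
LT       -> [1]
LOAD 2   -> [1, -5]
OVER     -> [1, -5, 1]
POP      -> [1, -5]
NEG      -> [1, 5]
SUB      -> [-4]
POP      -> []
LOAD 2   -> [-5]
NEG      -> [5]
PUSH -51 -> [5, -51]
DUP      -> [5, -51, -51]

-5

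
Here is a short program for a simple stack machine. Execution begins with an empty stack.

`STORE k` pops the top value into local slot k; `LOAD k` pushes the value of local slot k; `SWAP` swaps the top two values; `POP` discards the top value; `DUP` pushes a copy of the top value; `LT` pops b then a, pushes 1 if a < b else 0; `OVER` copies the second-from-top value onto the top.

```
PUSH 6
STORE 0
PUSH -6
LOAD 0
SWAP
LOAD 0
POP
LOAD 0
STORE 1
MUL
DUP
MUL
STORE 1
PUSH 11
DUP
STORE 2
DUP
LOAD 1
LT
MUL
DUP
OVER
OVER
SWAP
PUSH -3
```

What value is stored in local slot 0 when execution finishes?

6

PUSH 6  -> [6]
STORE 0 -> []
PUSH -6 -> [-6]
LOAD 0  -> [-6, 6]
SWAP    -> [6, -6]
LOAD 0  -> [6, -6, 6]
POP     -> [6, -6]
LOAD 0  -> [6, -6, 6]
STORE 1 -> [6, -6]
MUL     -> [-36]
DUP     -> [-36, -36]
MUL     -> [1296]
STORE 1 -> []
PUSH 11 -> [11]
DUP     -> [11, 11]
STORE 2 -> [11]
DUP     -> [11, 11]
LOAD 1  -> [11, 11, 1296]
LT      -> [11, 1]
MUL     -> [11]
DUP     -> [11, 11]
OVER    -> [11, 11, 11]
OVER    -> [11, 11, 11, 11]
SWAP    -> [11, 11, 11, 11]
PUSH -3 -> [11, 11, 11, 11, -3]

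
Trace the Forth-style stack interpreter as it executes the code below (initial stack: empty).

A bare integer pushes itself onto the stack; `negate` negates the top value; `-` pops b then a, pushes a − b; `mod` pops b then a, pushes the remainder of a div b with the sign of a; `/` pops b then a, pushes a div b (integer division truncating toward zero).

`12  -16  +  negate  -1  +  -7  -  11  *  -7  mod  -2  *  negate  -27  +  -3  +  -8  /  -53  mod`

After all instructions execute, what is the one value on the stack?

2

12     → [12]
-16    → [12, -16]
+      → [-4]
negate → [4]
-1     → [4, -1]
+      → [3]
-7     → [3, -7]
-      → [10]
11     → [10, 11]
*      → [110]
-7     → [110, -7]
mod    → [5]
-2     → [5, -2]
*      → [-10]
negate → [10]
-27    → [10, -27]
+      → [-17]
-3     → [-17, -3]
+      → [-20]
-8     → [-20, -8]
/      → [2]
-53    → [2, -53]
mod    → [2]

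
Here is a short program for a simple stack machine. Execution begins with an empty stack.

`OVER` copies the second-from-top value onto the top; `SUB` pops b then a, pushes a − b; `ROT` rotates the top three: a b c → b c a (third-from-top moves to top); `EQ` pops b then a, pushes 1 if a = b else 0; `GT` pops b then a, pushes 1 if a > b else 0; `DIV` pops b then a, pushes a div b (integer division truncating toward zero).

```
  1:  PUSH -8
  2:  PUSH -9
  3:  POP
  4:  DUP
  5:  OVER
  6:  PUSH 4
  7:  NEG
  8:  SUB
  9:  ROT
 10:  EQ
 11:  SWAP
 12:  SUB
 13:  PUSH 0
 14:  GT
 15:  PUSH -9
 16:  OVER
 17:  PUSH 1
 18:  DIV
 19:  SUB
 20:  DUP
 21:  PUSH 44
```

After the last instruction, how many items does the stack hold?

PUSH -8 -> [-8]
PUSH -9 -> [-8, -9]
POP     -> [-8]
DUP     -> [-8, -8]
OVER    -> [-8, -8, -8]
PUSH 4  -> [-8, -8, -8, 4]
NEG     -> [-8, -8, -8, -4]
SUB     -> [-8, -8, -4]
ROT     -> [-8, -4, -8]
EQ      -> [-8, 0]
SWAP    -> [0, -8]
SUB     -> [8]
PUSH 0  -> [8, 0]
GT      -> [1]
PUSH -9 -> [1, -9]
OVER    -> [1, -9, 1]
PUSH 1  -> [1, -9, 1, 1]
DIV     -> [1, -9, 1]
SUB     -> [1, -10]
DUP     -> [1, -10, -10]
PUSH 44 -> [1, -10, -10, 44]

4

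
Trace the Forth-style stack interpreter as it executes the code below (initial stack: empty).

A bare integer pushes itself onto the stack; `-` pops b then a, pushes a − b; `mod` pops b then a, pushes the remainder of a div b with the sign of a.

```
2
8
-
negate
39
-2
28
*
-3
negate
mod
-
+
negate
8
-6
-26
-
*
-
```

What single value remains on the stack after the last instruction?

-207

2      -> 2
8      -> 2 8
-      -> -6
negate -> 6
39     -> 6 39
-2     -> 6 39 -2
28     -> 6 39 -2 28
*      -> 6 39 -56
-3     -> 6 39 -56 -3
negate -> 6 39 -56 3
mod    -> 6 39 -2
-      -> 6 41
+      -> 47
negate -> -47
8      -> -47 8
-6     -> -47 8 -6
-26    -> -47 8 -6 -26
-      -> -47 8 20
*      -> -47 160
-      -> -207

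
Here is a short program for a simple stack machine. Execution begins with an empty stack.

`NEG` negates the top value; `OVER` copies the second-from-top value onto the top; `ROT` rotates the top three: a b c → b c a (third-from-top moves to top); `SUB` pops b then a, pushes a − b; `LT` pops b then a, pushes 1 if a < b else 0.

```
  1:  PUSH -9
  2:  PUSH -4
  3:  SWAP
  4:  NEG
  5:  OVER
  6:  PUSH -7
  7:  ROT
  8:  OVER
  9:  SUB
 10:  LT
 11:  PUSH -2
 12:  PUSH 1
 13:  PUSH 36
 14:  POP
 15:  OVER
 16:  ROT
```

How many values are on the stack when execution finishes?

6

PUSH -9 : -9
PUSH -4 : -9 -4
SWAP    : -4 -9
NEG     : -4 9
OVER    : -4 9 -4
PUSH -7 : -4 9 -4 -7
ROT     : -4 -4 -7 9
OVER    : -4 -4 -7 9 -7
SUB     : -4 -4 -7 16
LT      : -4 -4 1
PUSH -2 : -4 -4 1 -2
PUSH 1  : -4 -4 1 -2 1
PUSH 36 : -4 -4 1 -2 1 36
POP     : -4 -4 1 -2 1
OVER    : -4 -4 1 -2 1 -2
ROT     : -4 -4 1 1 -2 -2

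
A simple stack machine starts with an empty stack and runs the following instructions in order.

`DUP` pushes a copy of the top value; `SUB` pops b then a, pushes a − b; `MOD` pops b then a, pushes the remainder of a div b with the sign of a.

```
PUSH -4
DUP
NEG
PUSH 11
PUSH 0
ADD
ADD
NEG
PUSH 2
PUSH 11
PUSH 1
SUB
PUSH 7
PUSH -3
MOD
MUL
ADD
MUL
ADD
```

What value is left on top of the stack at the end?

-184

PUSH -4  [-4]
DUP      [-4, -4]
NEG      [-4, 4]
PUSH 11  [-4, 4, 11]
PUSH 0   [-4, 4, 11, 0]
ADD      [-4, 4, 11]
ADD      [-4, 15]
NEG      [-4, -15]
PUSH 2   [-4, -15, 2]
PUSH 11  [-4, -15, 2, 11]
PUSH 1   [-4, -15, 2, 11, 1]
SUB      [-4, -15, 2, 10]
PUSH 7   [-4, -15, 2, 10, 7]
PUSH -3  [-4, -15, 2, 10, 7, -3]
MOD      [-4, -15, 2, 10, 1]
MUL      [-4, -15, 2, 10]
ADD      [-4, -15, 12]
MUL      [-4, -180]
ADD      [-184]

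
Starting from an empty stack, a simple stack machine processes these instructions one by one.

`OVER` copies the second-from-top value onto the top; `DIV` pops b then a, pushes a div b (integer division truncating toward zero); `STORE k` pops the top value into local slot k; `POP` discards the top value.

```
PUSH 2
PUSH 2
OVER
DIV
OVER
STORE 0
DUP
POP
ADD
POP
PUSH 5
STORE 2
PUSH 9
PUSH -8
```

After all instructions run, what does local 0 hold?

2

PUSH 2  : [2]
PUSH 2  : [2, 2]
OVER    : [2, 2, 2]
DIV     : [2, 1]
OVER    : [2, 1, 2]
STORE 0 : [2, 1]
DUP     : [2, 1, 1]
POP     : [2, 1]
ADD     : [3]
POP     : []
PUSH 5  : [5]
STORE 2 : []
PUSH 9  : [9]
PUSH -8 : [9, -8]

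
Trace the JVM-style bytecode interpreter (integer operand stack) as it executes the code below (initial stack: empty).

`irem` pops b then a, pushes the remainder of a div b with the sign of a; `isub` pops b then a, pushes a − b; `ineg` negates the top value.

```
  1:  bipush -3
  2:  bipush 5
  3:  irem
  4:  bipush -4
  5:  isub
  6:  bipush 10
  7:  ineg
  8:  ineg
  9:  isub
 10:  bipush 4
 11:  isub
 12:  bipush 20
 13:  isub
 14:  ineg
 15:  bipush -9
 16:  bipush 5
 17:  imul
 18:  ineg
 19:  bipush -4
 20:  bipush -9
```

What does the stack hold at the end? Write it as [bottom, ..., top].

[33, 45, -4, -9]

bipush -3 → [-3]
bipush 5  → [-3, 5]
irem      → [-3]
bipush -4 → [-3, -4]
isub      → [1]
bipush 10 → [1, 10]
ineg      → [1, -10]
ineg      → [1, 10]
isub      → [-9]
bipush 4  → [-9, 4]
isub      → [-13]
bipush 20 → [-13, 20]
isub      → [-33]
ineg      → [33]
bipush -9 → [33, -9]
bipush 5  → [33, -9, 5]
imul      → [33, -45]
ineg      → [33, 45]
bipush -4 → [33, 45, -4]
bipush -9 → [33, 45, -4, -9]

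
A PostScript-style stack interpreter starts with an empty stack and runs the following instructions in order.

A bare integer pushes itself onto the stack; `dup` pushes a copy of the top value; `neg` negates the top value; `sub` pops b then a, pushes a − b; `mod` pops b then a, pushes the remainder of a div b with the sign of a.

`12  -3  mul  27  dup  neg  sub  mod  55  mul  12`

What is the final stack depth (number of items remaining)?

12  -> 12
-3  -> 12 -3
mul -> -36
27  -> -36 27
dup -> -36 27 27
neg -> -36 27 -27
sub -> -36 54
mod -> -36
55  -> -36 55
mul -> -1980
12  -> -1980 12

2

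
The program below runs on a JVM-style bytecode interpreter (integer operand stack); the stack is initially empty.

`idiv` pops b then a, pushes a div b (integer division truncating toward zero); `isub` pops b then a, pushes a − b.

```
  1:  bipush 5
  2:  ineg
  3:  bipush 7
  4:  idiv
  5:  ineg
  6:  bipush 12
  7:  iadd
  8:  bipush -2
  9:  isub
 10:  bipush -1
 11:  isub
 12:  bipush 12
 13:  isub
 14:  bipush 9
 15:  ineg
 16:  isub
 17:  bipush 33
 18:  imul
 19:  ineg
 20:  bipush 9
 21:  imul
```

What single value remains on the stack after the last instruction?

-3564

bipush 5  : [5]
ineg      : [-5]
bipush 7  : [-5, 7]
idiv      : [0]
ineg      : [0]
bipush 12 : [0, 12]
iadd      : [12]
bipush -2 : [12, -2]
isub      : [14]
bipush -1 : [14, -1]
isub      : [15]
bipush 12 : [15, 12]
isub      : [3]
bipush 9  : [3, 9]
ineg      : [3, -9]
isub      : [12]
bipush 33 : [12, 33]
imul      : [396]
ineg      : [-396]
bipush 9  : [-396, 9]
imul      : [-3564]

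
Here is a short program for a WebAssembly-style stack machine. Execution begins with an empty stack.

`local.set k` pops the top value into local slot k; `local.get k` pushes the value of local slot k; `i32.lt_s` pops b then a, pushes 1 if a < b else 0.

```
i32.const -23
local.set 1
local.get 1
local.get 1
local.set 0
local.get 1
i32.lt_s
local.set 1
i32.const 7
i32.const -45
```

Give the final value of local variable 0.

i32.const -23 → [-23]
local.set 1   → []
local.get 1   → [-23]
local.get 1   → [-23, -23]
local.set 0   → [-23]
local.get 1   → [-23, -23]
i32.lt_s      → [0]
local.set 1   → []
i32.const 7   → [7]
i32.const -45 → [7, -45]

-23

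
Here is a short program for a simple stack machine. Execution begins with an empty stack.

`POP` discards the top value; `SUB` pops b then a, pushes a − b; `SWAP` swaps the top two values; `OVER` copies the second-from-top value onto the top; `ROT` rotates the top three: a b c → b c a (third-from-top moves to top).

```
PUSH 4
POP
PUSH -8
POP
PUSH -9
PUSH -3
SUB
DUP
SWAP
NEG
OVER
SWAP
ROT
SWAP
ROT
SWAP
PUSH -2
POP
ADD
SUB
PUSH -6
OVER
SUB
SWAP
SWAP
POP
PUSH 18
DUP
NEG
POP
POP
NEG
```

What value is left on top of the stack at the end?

6

PUSH 4   [4]
POP      []
PUSH -8  [-8]
POP      []
PUSH -9  [-9]
PUSH -3  [-9, -3]
SUB      [-6]
DUP      [-6, -6]
SWAP     [-6, -6]
NEG      [-6, 6]
OVER     [-6, 6, -6]
SWAP     [-6, -6, 6]
ROT      [-6, 6, -6]
SWAP     [-6, -6, 6]
ROT      [-6, 6, -6]
SWAP     [-6, -6, 6]
PUSH -2  [-6, -6, 6, -2]
POP      [-6, -6, 6]
ADD      [-6, 0]
SUB      [-6]
PUSH -6  [-6, -6]
OVER     [-6, -6, -6]
SUB      [-6, 0]
SWAP     [0, -6]
SWAP     [-6, 0]
POP      [-6]
PUSH 18  [-6, 18]
DUP      [-6, 18, 18]
NEG      [-6, 18, -18]
POP      [-6, 18]
POP      [-6]
NEG      [6]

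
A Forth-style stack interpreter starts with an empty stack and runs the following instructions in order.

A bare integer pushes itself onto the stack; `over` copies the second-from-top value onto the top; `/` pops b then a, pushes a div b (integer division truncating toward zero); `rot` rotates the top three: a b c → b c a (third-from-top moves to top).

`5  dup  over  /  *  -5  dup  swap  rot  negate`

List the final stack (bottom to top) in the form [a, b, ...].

5      -> 5
dup    -> 5 5
over   -> 5 5 5
/      -> 5 1
*      -> 5
-5     -> 5 -5
dup    -> 5 -5 -5
swap   -> 5 -5 -5
rot    -> -5 -5 5
negate -> -5 -5 -5

[-5, -5, -5]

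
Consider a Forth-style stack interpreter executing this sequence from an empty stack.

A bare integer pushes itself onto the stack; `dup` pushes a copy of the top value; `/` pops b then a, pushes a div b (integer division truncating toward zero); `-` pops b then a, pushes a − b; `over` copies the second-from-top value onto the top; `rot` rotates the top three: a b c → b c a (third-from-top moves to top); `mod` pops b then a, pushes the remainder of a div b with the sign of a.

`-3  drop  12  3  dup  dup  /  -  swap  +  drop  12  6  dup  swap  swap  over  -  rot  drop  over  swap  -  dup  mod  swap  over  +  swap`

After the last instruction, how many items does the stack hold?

2

-3   → -3
drop → (empty)
12   → 12
3    → 12 3
dup  → 12 3 3
dup  → 12 3 3 3
/    → 12 3 1
-    → 12 2
swap → 2 12
+    → 14
drop → (empty)
12   → 12
6    → 12 6
dup  → 12 6 6
swap → 12 6 6
swap → 12 6 6
over → 12 6 6 6
-    → 12 6 0
rot  → 6 0 12
drop → 6 0
over → 6 0 6
swap → 6 6 0
-    → 6 6
dup  → 6 6 6
mod  → 6 0
swap → 0 6
over → 0 6 0
+    → 0 6
swap → 6 0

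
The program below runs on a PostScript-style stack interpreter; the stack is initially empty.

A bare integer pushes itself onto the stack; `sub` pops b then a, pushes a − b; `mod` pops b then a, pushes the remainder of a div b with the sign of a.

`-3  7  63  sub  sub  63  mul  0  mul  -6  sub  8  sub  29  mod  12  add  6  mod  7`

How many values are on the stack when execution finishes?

-3  : -3
7   : -3 7
63  : -3 7 63
sub : -3 -56
sub : 53
63  : 53 63
mul : 3339
0   : 3339 0
mul : 0
-6  : 0 -6
sub : 6
8   : 6 8
sub : -2
29  : -2 29
mod : -2
12  : -2 12
add : 10
6   : 10 6
mod : 4
7   : 4 7

2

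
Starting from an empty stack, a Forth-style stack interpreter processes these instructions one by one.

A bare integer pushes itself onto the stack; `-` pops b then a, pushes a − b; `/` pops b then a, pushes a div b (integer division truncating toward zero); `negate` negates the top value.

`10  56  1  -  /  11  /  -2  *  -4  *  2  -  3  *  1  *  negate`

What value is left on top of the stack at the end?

10     : 10
56     : 10 56
1      : 10 56 1
-      : 10 55
/      : 0
11     : 0 11
/      : 0
-2     : 0 -2
*      : 0
-4     : 0 -4
*      : 0
2      : 0 2
-      : -2
3      : -2 3
*      : -6
1      : -6 1
*      : -6
negate : 6

6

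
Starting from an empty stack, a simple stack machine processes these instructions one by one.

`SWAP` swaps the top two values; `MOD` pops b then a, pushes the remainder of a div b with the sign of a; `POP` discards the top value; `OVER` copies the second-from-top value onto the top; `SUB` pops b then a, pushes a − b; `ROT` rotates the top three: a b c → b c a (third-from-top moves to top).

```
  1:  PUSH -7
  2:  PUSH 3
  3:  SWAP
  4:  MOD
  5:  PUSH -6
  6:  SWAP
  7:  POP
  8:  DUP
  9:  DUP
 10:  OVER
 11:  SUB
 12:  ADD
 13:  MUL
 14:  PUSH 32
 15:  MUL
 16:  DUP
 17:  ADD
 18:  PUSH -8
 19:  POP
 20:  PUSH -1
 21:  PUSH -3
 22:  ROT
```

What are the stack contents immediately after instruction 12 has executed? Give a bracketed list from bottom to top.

[-6, -6]

PUSH -7  -7
PUSH 3   -7 3
SWAP     3 -7
MOD      3
PUSH -6  3 -6
SWAP     -6 3
POP      -6
DUP      -6 -6
DUP      -6 -6 -6
OVER     -6 -6 -6 -6
SUB      -6 -6 0
ADD      -6 -6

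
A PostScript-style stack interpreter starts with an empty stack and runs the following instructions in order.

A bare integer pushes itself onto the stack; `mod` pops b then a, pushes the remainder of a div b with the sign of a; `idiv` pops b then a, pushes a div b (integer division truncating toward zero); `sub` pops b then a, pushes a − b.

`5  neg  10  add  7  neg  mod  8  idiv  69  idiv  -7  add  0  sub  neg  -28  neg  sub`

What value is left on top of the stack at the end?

5    → [5]
neg  → [-5]
10   → [-5, 10]
add  → [5]
7    → [5, 7]
neg  → [5, -7]
mod  → [5]
8    → [5, 8]
idiv → [0]
69   → [0, 69]
idiv → [0]
-7   → [0, -7]
add  → [-7]
0    → [-7, 0]
sub  → [-7]
neg  → [7]
-28  → [7, -28]
neg  → [7, 28]
sub  → [-21]

-21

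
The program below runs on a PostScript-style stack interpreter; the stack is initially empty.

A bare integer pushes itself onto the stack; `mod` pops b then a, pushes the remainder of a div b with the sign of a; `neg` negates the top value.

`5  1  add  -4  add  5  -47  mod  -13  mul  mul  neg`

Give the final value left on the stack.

5   → 5
1   → 5 1
add → 6
-4  → 6 -4
add → 2
5   → 2 5
-47 → 2 5 -47
mod → 2 5
-13 → 2 5 -13
mul → 2 -65
mul → -130
neg → 130

130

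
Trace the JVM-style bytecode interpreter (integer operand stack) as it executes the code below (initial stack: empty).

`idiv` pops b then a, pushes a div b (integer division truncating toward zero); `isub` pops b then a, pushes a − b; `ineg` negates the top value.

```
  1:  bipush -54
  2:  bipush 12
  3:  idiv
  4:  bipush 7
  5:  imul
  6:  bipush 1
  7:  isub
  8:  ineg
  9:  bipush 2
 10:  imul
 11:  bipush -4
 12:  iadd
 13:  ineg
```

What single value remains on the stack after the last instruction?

bipush -54 : -54
bipush 12  : -54 12
idiv       : -4
bipush 7   : -4 7
imul       : -28
bipush 1   : -28 1
isub       : -29
ineg       : 29
bipush 2   : 29 2
imul       : 58
bipush -4  : 58 -4
iadd       : 54
ineg       : -54

-54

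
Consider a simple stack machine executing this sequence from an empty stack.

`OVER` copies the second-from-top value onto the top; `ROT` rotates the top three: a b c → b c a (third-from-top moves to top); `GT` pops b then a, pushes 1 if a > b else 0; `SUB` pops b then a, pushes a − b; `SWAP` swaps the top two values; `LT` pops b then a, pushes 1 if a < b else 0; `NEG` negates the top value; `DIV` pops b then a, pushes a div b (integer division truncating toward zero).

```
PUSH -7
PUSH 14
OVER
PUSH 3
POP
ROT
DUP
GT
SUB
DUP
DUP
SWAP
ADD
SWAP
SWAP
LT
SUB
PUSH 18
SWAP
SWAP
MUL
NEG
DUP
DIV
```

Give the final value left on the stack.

1

PUSH -7 : [-7]
PUSH 14 : [-7, 14]
OVER    : [-7, 14, -7]
PUSH 3  : [-7, 14, -7, 3]
POP     : [-7, 14, -7]
ROT     : [14, -7, -7]
DUP     : [14, -7, -7, -7]
GT      : [14, -7, 0]
SUB     : [14, -7]
DUP     : [14, -7, -7]
DUP     : [14, -7, -7, -7]
SWAP    : [14, -7, -7, -7]
ADD     : [14, -7, -14]
SWAP    : [14, -14, -7]
SWAP    : [14, -7, -14]
LT      : [14, 0]
SUB     : [14]
PUSH 18 : [14, 18]
SWAP    : [18, 14]
SWAP    : [14, 18]
MUL     : [252]
NEG     : [-252]
DUP     : [-252, -252]
DIV     : [1]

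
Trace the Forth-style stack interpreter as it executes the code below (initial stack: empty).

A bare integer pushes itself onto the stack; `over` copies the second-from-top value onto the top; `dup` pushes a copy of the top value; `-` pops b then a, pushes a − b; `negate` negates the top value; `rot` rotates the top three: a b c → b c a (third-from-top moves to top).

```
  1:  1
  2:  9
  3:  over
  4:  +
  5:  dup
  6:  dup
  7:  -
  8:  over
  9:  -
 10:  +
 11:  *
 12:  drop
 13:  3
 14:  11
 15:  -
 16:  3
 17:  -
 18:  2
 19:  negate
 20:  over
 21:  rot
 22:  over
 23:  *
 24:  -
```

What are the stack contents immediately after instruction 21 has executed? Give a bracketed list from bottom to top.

1      : 1
9      : 1 9
over   : 1 9 1
+      : 1 10
dup    : 1 10 10
dup    : 1 10 10 10
-      : 1 10 0
over   : 1 10 0 10
-      : 1 10 -10
+      : 1 0
*      : 0
drop   : (empty)
3      : 3
11     : 3 11
-      : -8
3      : -8 3
-      : -11
2      : -11 2
negate : -11 -2
over   : -11 -2 -11
rot    : -2 -11 -11

[-2, -11, -11]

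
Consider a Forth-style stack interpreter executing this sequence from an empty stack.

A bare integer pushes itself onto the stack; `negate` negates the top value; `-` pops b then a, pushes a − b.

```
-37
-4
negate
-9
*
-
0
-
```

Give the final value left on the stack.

-1

-37     -37
-4      -37 -4
negate  -37 4
-9      -37 4 -9
*       -37 -36
-       -1
0       -1 0
-       -1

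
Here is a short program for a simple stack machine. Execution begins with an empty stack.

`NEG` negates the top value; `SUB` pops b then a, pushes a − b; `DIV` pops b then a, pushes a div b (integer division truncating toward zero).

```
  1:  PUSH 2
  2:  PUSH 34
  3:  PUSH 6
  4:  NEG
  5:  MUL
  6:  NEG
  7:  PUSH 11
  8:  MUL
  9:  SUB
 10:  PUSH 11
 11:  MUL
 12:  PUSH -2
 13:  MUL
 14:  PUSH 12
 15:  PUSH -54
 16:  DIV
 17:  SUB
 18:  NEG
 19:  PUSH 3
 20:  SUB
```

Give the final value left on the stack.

-49327

PUSH 2   → 2
PUSH 34  → 2 34
PUSH 6   → 2 34 6
NEG      → 2 34 -6
MUL      → 2 -204
NEG      → 2 204
PUSH 11  → 2 204 11
MUL      → 2 2244
SUB      → -2242
PUSH 11  → -2242 11
MUL      → -24662
PUSH -2  → -24662 -2
MUL      → 49324
PUSH 12  → 49324 12
PUSH -54 → 49324 12 -54
DIV      → 49324 0
SUB      → 49324
NEG      → -49324
PUSH 3   → -49324 3
SUB      → -49327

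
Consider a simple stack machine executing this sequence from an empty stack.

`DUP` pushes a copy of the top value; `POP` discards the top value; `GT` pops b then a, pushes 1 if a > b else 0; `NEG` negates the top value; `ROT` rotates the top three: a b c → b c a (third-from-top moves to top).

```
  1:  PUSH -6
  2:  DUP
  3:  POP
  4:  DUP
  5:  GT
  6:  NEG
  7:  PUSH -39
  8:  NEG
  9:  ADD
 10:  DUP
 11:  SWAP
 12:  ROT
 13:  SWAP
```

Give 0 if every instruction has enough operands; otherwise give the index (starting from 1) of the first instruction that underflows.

PUSH -6  -> [-6]
DUP      -> [-6, -6]
POP      -> [-6]
DUP      -> [-6, -6]
GT       -> [0]
NEG      -> [0]
PUSH -39 -> [0, -39]
NEG      -> [0, 39]
ADD      -> [39]
DUP      -> [39, 39]
SWAP     -> [39, 39]
ROT  — needs 3 operands, stack has 2 → underflow

12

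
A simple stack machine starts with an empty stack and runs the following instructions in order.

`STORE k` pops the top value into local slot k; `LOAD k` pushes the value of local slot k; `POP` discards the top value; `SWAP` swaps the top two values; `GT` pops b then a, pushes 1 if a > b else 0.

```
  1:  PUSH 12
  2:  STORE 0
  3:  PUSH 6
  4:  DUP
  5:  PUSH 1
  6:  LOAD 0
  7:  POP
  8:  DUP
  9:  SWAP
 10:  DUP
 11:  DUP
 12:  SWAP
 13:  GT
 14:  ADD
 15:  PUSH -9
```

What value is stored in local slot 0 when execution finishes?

12

PUSH 12 -> [12]
STORE 0 -> []
PUSH 6  -> [6]
DUP     -> [6, 6]
PUSH 1  -> [6, 6, 1]
LOAD 0  -> [6, 6, 1, 12]
POP     -> [6, 6, 1]
DUP     -> [6, 6, 1, 1]
SWAP    -> [6, 6, 1, 1]
DUP     -> [6, 6, 1, 1, 1]
DUP     -> [6, 6, 1, 1, 1, 1]
SWAP    -> [6, 6, 1, 1, 1, 1]
GT      -> [6, 6, 1, 1, 0]
ADD     -> [6, 6, 1, 1]
PUSH -9 -> [6, 6, 1, 1, -9]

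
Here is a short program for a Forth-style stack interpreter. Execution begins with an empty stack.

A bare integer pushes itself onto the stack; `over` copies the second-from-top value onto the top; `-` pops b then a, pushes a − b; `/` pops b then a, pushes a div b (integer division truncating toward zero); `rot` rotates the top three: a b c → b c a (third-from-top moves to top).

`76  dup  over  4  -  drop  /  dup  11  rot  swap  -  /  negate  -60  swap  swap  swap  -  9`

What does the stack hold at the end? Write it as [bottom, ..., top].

[-60, 9]

76     -> [76]
dup    -> [76, 76]
over   -> [76, 76, 76]
4      -> [76, 76, 76, 4]
-      -> [76, 76, 72]
drop   -> [76, 76]
/      -> [1]
dup    -> [1, 1]
11     -> [1, 1, 11]
rot    -> [1, 11, 1]
swap   -> [1, 1, 11]
-      -> [1, -10]
/      -> [0]
negate -> [0]
-60    -> [0, -60]
swap   -> [-60, 0]
swap   -> [0, -60]
swap   -> [-60, 0]
-      -> [-60]
9      -> [-60, 9]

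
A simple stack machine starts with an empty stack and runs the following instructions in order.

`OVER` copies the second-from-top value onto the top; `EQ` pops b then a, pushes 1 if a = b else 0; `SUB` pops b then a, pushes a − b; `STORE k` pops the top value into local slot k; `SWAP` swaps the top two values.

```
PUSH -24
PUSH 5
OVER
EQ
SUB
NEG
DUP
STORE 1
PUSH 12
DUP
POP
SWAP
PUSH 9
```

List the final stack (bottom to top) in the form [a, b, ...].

[12, 24, 9]

PUSH -24  -24
PUSH 5    -24 5
OVER      -24 5 -24
EQ        -24 0
SUB       -24
NEG       24
DUP       24 24
STORE 1   24
PUSH 12   24 12
DUP       24 12 12
POP       24 12
SWAP      12 24
PUSH 9    12 24 9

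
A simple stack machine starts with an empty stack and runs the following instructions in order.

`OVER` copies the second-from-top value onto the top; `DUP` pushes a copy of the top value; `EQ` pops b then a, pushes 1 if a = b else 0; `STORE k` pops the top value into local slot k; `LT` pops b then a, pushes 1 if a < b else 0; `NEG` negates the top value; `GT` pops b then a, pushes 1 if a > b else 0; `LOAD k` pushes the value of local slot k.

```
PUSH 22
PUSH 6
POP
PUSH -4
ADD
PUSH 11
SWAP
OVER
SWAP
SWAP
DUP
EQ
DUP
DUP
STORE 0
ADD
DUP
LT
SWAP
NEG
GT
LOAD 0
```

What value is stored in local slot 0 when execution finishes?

PUSH 22 -> [22]
PUSH 6  -> [22, 6]
POP     -> [22]
PUSH -4 -> [22, -4]
ADD     -> [18]
PUSH 11 -> [18, 11]
SWAP    -> [11, 18]
OVER    -> [11, 18, 11]
SWAP    -> [11, 11, 18]
SWAP    -> [11, 18, 11]
DUP     -> [11, 18, 11, 11]
EQ      -> [11, 18, 1]
DUP     -> [11, 18, 1, 1]
DUP     -> [11, 18, 1, 1, 1]
STORE 0 -> [11, 18, 1, 1]
ADD     -> [11, 18, 2]
DUP     -> [11, 18, 2, 2]
LT      -> [11, 18, 0]
SWAP    -> [11, 0, 18]
NEG     -> [11, 0, -18]
GT      -> [11, 1]
LOAD 0  -> [11, 1, 1]

1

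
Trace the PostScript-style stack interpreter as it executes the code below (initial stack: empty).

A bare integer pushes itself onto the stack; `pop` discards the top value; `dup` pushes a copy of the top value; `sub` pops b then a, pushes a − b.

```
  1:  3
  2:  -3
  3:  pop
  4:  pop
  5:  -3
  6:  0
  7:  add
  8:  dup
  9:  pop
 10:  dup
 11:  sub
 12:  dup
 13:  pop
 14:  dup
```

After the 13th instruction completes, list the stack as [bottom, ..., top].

[0]

3   : 3
-3  : 3 -3
pop : 3
pop : (empty)
-3  : -3
0   : -3 0
add : -3
dup : -3 -3
pop : -3
dup : -3 -3
sub : 0
dup : 0 0
pop : 0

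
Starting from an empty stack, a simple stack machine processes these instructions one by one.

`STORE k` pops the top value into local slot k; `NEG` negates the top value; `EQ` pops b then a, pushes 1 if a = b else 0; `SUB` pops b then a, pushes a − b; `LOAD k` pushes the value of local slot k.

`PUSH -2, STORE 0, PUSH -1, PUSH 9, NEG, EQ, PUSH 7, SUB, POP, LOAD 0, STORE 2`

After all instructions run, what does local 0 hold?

PUSH -2 : -2
STORE 0 : (empty)
PUSH -1 : -1
PUSH 9  : -1 9
NEG     : -1 -9
EQ      : 0
PUSH 7  : 0 7
SUB     : -7
POP     : (empty)
LOAD 0  : -2
STORE 2 : (empty)

-2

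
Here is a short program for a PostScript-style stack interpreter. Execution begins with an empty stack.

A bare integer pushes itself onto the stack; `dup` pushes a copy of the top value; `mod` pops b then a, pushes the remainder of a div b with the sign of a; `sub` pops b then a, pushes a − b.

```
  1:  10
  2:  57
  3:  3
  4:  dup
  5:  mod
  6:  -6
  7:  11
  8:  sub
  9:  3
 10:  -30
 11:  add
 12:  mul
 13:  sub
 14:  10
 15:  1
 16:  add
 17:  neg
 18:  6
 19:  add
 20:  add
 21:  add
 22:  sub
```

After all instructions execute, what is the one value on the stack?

417

10  → 10
57  → 10 57
3   → 10 57 3
dup → 10 57 3 3
mod → 10 57 0
-6  → 10 57 0 -6
11  → 10 57 0 -6 11
sub → 10 57 0 -17
3   → 10 57 0 -17 3
-30 → 10 57 0 -17 3 -30
add → 10 57 0 -17 -27
mul → 10 57 0 459
sub → 10 57 -459
10  → 10 57 -459 10
1   → 10 57 -459 10 1
add → 10 57 -459 11
neg → 10 57 -459 -11
6   → 10 57 -459 -11 6
add → 10 57 -459 -5
add → 10 57 -464
add → 10 -407
sub → 417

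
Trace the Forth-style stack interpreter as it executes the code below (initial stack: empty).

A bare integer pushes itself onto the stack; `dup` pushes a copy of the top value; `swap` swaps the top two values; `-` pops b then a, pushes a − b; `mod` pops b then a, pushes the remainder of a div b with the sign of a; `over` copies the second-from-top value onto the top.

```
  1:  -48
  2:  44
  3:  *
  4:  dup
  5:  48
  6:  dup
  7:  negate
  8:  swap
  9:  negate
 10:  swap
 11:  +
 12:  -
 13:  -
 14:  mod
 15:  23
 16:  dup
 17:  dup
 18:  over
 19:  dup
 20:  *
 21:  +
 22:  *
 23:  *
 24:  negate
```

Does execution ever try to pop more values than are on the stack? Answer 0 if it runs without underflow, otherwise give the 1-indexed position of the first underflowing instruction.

14

-48    → -48
44     → -48 44
*      → -2112
dup    → -2112 -2112
48     → -2112 -2112 48
dup    → -2112 -2112 48 48
negate → -2112 -2112 48 -48
swap   → -2112 -2112 -48 48
negate → -2112 -2112 -48 -48
swap   → -2112 -2112 -48 -48
+      → -2112 -2112 -96
-      → -2112 -2016
-      → -96
mod  — needs 2 operands, stack has 1 → underflow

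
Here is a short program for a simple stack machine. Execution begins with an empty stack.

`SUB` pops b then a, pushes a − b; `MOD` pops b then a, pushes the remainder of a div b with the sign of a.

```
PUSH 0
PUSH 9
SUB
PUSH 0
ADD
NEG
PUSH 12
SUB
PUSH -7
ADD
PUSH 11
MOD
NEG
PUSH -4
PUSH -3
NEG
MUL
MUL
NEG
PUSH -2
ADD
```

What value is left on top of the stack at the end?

118

PUSH 0   0
PUSH 9   0 9
SUB      -9
PUSH 0   -9 0
ADD      -9
NEG      9
PUSH 12  9 12
SUB      -3
PUSH -7  -3 -7
ADD      -10
PUSH 11  -10 11
MOD      -10
NEG      10
PUSH -4  10 -4
PUSH -3  10 -4 -3
NEG      10 -4 3
MUL      10 -12
MUL      -120
NEG      120
PUSH -2  120 -2
ADD      118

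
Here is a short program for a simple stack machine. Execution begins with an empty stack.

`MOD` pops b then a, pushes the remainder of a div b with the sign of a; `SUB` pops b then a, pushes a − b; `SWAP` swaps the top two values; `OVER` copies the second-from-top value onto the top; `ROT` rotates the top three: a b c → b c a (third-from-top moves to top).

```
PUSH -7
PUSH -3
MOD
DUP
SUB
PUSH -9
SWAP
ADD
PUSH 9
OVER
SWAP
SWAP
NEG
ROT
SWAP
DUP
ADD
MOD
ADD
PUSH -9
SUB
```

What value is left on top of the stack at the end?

9

PUSH -7  -7
PUSH -3  -7 -3
MOD      -1
DUP      -1 -1
SUB      0
PUSH -9  0 -9
SWAP     -9 0
ADD      -9
PUSH 9   -9 9
OVER     -9 9 -9
SWAP     -9 -9 9
SWAP     -9 9 -9
NEG      -9 9 9
ROT      9 9 -9
SWAP     9 -9 9
DUP      9 -9 9 9
ADD      9 -9 18
MOD      9 -9
ADD      0
PUSH -9  0 -9
SUB      9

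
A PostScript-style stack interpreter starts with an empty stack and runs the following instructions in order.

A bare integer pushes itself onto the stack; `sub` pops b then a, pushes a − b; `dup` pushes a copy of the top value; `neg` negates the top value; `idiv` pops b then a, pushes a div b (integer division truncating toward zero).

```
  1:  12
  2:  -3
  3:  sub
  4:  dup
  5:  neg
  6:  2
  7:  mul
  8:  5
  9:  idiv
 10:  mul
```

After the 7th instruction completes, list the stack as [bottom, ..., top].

[15, -30]

12  -> [12]
-3  -> [12, -3]
sub -> [15]
dup -> [15, 15]
neg -> [15, -15]
2   -> [15, -15, 2]
mul -> [15, -30]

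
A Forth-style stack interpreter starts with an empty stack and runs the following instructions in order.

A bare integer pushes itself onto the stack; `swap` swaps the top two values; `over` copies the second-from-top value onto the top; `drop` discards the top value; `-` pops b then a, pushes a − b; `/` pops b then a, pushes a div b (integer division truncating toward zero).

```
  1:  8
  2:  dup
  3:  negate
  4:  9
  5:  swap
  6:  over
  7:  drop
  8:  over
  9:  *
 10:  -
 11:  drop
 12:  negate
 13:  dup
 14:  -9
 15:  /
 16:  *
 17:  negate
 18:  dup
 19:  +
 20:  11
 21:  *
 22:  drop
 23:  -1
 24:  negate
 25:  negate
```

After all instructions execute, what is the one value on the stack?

8      -> [8]
dup    -> [8, 8]
negate -> [8, -8]
9      -> [8, -8, 9]
swap   -> [8, 9, -8]
over   -> [8, 9, -8, 9]
drop   -> [8, 9, -8]
over   -> [8, 9, -8, 9]
*      -> [8, 9, -72]
-      -> [8, 81]
drop   -> [8]
negate -> [-8]
dup    -> [-8, -8]
-9     -> [-8, -8, -9]
/      -> [-8, 0]
*      -> [0]
negate -> [0]
dup    -> [0, 0]
+      -> [0]
11     -> [0, 11]
*      -> [0]
drop   -> []
-1     -> [-1]
negate -> [1]
negate -> [-1]

-1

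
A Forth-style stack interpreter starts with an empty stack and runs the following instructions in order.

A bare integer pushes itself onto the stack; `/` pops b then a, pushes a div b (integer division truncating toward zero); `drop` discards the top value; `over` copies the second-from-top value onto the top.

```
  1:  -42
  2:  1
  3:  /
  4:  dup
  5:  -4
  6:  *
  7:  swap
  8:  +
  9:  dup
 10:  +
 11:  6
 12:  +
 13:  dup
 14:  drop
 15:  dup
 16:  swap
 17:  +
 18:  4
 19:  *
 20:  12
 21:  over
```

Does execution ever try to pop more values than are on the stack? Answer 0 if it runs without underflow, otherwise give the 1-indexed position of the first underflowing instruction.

-42   [-42]
1     [-42, 1]
/     [-42]
dup   [-42, -42]
-4    [-42, -42, -4]
*     [-42, 168]
swap  [168, -42]
+     [126]
dup   [126, 126]
+     [252]
6     [252, 6]
+     [258]
dup   [258, 258]
drop  [258]
dup   [258, 258]
swap  [258, 258]
+     [516]
4     [516, 4]
*     [2064]
12    [2064, 12]
over  [2064, 12, 2064]

0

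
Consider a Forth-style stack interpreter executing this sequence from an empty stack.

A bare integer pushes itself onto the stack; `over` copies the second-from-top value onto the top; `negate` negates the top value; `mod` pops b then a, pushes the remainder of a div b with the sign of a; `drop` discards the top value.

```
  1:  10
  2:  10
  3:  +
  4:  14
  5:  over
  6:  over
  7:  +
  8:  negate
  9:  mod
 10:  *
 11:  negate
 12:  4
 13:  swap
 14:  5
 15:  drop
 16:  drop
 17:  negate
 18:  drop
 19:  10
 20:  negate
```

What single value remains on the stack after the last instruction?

-10

10      [10]
10      [10, 10]
+       [20]
14      [20, 14]
over    [20, 14, 20]
over    [20, 14, 20, 14]
+       [20, 14, 34]
negate  [20, 14, -34]
mod     [20, 14]
*       [280]
negate  [-280]
4       [-280, 4]
swap    [4, -280]
5       [4, -280, 5]
drop    [4, -280]
drop    [4]
negate  [-4]
drop    []
10      [10]
negate  [-10]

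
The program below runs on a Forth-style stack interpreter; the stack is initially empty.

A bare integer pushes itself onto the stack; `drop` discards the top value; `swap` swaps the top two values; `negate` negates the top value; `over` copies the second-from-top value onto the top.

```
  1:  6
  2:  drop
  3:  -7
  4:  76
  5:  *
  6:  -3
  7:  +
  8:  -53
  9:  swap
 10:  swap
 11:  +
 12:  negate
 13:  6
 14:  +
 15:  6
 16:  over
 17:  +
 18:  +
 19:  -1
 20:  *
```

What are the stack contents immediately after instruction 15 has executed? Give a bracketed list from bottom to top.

[594, 6]

6      -> [6]
drop   -> []
-7     -> [-7]
76     -> [-7, 76]
*      -> [-532]
-3     -> [-532, -3]
+      -> [-535]
-53    -> [-535, -53]
swap   -> [-53, -535]
swap   -> [-535, -53]
+      -> [-588]
negate -> [588]
6      -> [588, 6]
+      -> [594]
6      -> [594, 6]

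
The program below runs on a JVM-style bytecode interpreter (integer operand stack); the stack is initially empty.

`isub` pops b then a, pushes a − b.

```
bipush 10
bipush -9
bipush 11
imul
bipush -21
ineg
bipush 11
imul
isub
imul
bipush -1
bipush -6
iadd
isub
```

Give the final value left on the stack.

-3293

bipush 10   10
bipush -9   10 -9
bipush 11   10 -9 11
imul        10 -99
bipush -21  10 -99 -21
ineg        10 -99 21
bipush 11   10 -99 21 11
imul        10 -99 231
isub        10 -330
imul        -3300
bipush -1   -3300 -1
bipush -6   -3300 -1 -6
iadd        -3300 -7
isub        -3293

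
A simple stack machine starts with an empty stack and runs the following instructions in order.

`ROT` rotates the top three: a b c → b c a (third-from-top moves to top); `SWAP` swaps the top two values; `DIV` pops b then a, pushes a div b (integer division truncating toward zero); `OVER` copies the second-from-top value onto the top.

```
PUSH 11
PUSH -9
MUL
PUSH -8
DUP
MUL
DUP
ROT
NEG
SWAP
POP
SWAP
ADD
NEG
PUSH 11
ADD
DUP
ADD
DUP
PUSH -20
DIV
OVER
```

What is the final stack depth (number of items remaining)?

3

PUSH 11   11
PUSH -9   11 -9
MUL       -99
PUSH -8   -99 -8
DUP       -99 -8 -8
MUL       -99 64
DUP       -99 64 64
ROT       64 64 -99
NEG       64 64 99
SWAP      64 99 64
POP       64 99
SWAP      99 64
ADD       163
NEG       -163
PUSH 11   -163 11
ADD       -152
DUP       -152 -152
ADD       -304
DUP       -304 -304
PUSH -20  -304 -304 -20
DIV       -304 15
OVER      -304 15 -304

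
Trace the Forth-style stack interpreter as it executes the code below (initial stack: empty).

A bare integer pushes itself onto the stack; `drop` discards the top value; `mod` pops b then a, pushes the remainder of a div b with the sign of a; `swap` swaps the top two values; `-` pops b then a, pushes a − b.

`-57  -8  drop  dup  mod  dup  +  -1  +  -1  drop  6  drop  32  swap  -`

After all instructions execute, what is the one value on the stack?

-57  : [-57]
-8   : [-57, -8]
drop : [-57]
dup  : [-57, -57]
mod  : [0]
dup  : [0, 0]
+    : [0]
-1   : [0, -1]
+    : [-1]
-1   : [-1, -1]
drop : [-1]
6    : [-1, 6]
drop : [-1]
32   : [-1, 32]
swap : [32, -1]
-    : [33]

33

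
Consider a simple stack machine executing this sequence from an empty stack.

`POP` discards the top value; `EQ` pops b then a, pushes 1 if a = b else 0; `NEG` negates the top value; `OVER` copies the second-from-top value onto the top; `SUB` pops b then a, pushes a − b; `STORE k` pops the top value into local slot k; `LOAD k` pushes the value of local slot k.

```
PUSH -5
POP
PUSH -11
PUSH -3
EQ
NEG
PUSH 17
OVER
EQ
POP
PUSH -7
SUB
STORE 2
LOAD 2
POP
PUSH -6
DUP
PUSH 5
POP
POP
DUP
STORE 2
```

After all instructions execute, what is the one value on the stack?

-6

PUSH -5   -5
POP       (empty)
PUSH -11  -11
PUSH -3   -11 -3
EQ        0
NEG       0
PUSH 17   0 17
OVER      0 17 0
EQ        0 0
POP       0
PUSH -7   0 -7
SUB       7
STORE 2   (empty)
LOAD 2    7
POP       (empty)
PUSH -6   -6
DUP       -6 -6
PUSH 5    -6 -6 5
POP       -6 -6
POP       -6
DUP       -6 -6
STORE 2   -6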